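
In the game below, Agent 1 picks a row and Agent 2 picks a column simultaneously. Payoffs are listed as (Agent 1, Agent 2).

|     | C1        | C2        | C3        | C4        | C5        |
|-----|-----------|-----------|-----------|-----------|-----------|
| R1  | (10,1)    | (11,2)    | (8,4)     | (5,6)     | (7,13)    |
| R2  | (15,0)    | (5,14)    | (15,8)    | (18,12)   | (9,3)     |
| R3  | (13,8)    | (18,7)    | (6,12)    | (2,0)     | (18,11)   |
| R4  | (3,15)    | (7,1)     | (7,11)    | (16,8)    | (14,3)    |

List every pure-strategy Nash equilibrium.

There is no pure-strategy Nash equilibrium

Check mutual best responses: a cell is a NE iff neither player can gain by unilaterally deviating.
Agent 1's best responses — vs C1: R2 (payoff 15); vs C2: R3 (payoff 18); vs C3: R2 (payoff 15); vs C4: R2 (payoff 18); vs C5: R3 (payoff 18).
Agent 2's best responses — vs R1: C5 (payoff 13); vs R2: C2 (payoff 14); vs R3: C3 (payoff 12); vs R4: C1 (payoff 15).
No cell has both players best-responding. For instance, Agent 1's best reply to C2 is R3, but against R3 Agent 2 prefers C3 over C2.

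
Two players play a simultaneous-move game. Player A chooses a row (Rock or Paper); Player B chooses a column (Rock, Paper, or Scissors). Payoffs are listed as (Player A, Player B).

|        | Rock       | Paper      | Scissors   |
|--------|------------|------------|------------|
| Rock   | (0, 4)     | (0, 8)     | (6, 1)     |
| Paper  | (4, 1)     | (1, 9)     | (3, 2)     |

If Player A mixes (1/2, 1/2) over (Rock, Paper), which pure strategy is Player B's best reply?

Compute Player B's expected payoff from each pure strategy against the given mix.
Rock: (1/2)·4 + (1/2)·1 = 5/2
Paper: (1/2)·8 + (1/2)·9 = 17/2
Scissors: (1/2)·1 + (1/2)·2 = 3/2
Highest expected payoff is 17/2, from Paper.

Paper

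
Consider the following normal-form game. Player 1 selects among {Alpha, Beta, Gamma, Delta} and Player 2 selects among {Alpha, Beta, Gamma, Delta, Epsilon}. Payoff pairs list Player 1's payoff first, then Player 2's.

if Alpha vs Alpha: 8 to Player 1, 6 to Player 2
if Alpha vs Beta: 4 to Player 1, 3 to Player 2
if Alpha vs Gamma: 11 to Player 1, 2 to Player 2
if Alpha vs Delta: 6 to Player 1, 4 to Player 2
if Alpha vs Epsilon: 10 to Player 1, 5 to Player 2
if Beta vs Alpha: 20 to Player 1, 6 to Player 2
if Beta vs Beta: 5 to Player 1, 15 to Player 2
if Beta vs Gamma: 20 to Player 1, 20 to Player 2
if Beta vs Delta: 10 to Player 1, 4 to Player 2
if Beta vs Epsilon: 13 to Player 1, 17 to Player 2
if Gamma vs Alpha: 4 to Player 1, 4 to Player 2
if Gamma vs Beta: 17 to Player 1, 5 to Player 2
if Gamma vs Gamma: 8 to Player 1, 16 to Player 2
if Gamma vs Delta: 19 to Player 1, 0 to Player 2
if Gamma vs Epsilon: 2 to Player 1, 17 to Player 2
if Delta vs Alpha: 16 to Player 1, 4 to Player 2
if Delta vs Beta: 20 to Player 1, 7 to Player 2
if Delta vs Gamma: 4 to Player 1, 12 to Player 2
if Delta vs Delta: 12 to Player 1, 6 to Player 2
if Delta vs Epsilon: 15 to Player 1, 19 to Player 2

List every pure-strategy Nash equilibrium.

(Beta, Gamma) and (Delta, Epsilon)

A profile is a Nash equilibrium when each player is best-responding to the other.
Player 1's best responses — vs Alpha: Beta (payoff 20); vs Beta: Delta (payoff 20); vs Gamma: Beta (payoff 20); vs Delta: Gamma (payoff 19); vs Epsilon: Delta (payoff 15).
Player 2's best responses — vs Alpha: Alpha (payoff 6); vs Beta: Gamma (payoff 20); vs Gamma: Epsilon (payoff 17); vs Delta: Epsilon (payoff 19).
Mutual best responses occur at (Beta, Gamma) and (Delta, Epsilon); at each, neither player gains by switching.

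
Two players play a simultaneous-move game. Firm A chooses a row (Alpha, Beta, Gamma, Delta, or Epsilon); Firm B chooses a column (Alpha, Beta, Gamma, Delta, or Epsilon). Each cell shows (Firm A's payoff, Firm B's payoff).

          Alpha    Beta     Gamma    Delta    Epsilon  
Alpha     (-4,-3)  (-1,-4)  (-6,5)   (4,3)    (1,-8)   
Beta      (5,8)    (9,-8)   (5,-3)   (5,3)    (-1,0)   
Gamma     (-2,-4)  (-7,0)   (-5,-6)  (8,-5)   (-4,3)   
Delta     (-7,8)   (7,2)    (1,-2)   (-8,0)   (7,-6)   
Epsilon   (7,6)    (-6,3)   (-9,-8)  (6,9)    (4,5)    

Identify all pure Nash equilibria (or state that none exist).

No pure-strategy Nash equilibrium

A profile is a Nash equilibrium when each player is best-responding to the other.
Firm A's best responses — vs Alpha: Epsilon (payoff 7); vs Beta: Beta (payoff 9); vs Gamma: Beta (payoff 5); vs Delta: Gamma (payoff 8); vs Epsilon: Delta (payoff 7).
Firm B's best responses — vs Alpha: Gamma (payoff 5); vs Beta: Alpha (payoff 8); vs Gamma: Epsilon (payoff 3); vs Delta: Alpha (payoff 8); vs Epsilon: Delta (payoff 9).
No cell has both players best-responding. For instance, Firm A's best reply to Epsilon is Delta, but against Delta Firm B prefers Alpha over Epsilon.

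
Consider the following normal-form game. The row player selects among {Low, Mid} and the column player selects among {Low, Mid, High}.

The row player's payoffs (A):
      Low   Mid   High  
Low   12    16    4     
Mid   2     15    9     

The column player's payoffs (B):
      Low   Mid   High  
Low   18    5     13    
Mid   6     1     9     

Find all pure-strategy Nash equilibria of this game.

A profile is a Nash equilibrium when each player is best-responding to the other.
The row player's best responses — vs Low: Low (payoff 12); vs Mid: Low (payoff 16); vs High: Mid (payoff 9).
The column player's best responses — vs Low: Low (payoff 18); vs Mid: High (payoff 9).
Mutual best responses occur at (Low, Low) and (Mid, High); at each, neither player gains by switching.

(Low, Low) and (Mid, High)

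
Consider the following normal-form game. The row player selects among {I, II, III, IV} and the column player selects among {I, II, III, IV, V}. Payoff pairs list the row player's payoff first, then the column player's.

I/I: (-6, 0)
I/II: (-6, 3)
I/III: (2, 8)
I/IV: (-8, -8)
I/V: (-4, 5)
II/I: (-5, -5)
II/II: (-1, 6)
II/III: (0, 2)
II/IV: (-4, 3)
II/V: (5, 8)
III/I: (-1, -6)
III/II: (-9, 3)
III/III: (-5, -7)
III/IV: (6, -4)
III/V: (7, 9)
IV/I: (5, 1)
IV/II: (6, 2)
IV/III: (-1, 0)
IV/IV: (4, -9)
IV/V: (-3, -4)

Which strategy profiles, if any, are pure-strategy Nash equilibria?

(I, III), (III, V), and (IV, II)

Find each player's best response to every opponent strategy; NE are the intersections.
The row player's best responses — vs I: IV (payoff 5); vs II: IV (payoff 6); vs III: I (payoff 2); vs IV: III (payoff 6); vs V: III (payoff 7).
The column player's best responses — vs I: III (payoff 8); vs II: V (payoff 8); vs III: V (payoff 9); vs IV: II (payoff 2).
Mutual best responses occur at (I, III), (III, V), and (IV, II); at each, neither player gains by switching.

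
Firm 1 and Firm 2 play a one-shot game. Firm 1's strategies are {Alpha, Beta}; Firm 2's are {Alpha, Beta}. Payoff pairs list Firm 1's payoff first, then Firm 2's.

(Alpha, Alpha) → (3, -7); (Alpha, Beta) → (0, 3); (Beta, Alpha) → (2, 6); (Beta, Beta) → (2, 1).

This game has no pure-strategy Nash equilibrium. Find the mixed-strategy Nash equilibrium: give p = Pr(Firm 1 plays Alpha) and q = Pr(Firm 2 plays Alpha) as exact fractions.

Each player's mixing probability is pinned down by making the *other* player indifferent.
Firm 2 indifferent between Alpha and Beta: p·(-7) + (1−p)·6 = p·3 + (1−p)·1 ⟹ 6 + (-13)p = 1 + 2p ⟹ p = 1/3.
Firm 1 indifferent between Alpha and Beta: q·3 + (1−q)·0 = q·2 + (1−q)·2 ⟹ 0 + 3q = 2 + 0q ⟹ q = 2/3.

p = 1/3, q = 2/3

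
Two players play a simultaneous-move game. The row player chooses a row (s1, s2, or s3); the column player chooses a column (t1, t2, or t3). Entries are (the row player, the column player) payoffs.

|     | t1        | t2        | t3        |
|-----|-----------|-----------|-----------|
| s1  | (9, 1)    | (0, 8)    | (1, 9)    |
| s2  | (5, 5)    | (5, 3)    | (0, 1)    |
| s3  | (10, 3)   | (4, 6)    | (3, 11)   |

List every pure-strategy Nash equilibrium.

A profile is a Nash equilibrium when each player is best-responding to the other.
The row player's best responses — vs t1: s3 (payoff 10); vs t2: s2 (payoff 5); vs t3: s3 (payoff 3).
The column player's best responses — vs s1: t3 (payoff 9); vs s2: t1 (payoff 5); vs s3: t3 (payoff 11).
The only mutual best response is (s3, t3); neither player gains by switching there.

(s3, t3)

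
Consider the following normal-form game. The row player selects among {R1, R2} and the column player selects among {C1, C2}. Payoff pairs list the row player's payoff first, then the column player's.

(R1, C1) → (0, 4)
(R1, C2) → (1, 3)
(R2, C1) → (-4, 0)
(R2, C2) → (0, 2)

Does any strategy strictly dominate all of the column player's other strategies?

Check whether one of the column player's strategies beats all alternatives regardless of what the opponent does.
C1 is not dominant: against R2, C2 gives 2 > 0.
C2 is not dominant: against R1, C1 gives 4 > 3.
No single strategy is best against every opponent action.

No strictly dominant strategy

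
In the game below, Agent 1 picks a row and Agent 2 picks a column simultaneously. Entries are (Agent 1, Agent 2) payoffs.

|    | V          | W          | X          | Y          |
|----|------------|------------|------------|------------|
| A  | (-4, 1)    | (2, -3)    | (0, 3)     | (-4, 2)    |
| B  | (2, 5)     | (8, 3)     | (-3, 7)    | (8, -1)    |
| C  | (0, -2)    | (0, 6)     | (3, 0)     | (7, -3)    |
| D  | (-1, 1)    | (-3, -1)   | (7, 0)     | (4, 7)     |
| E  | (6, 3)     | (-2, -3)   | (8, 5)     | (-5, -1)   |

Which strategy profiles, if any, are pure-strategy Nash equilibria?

A profile is a Nash equilibrium when each player is best-responding to the other.
Agent 1's best responses — vs V: E (payoff 6); vs W: B (payoff 8); vs X: E (payoff 8); vs Y: B (payoff 8).
Agent 2's best responses — vs A: X (payoff 3); vs B: X (payoff 7); vs C: W (payoff 6); vs D: Y (payoff 7); vs E: X (payoff 5).
The only mutual best response is (E, X); neither player gains by switching there.

(E, X)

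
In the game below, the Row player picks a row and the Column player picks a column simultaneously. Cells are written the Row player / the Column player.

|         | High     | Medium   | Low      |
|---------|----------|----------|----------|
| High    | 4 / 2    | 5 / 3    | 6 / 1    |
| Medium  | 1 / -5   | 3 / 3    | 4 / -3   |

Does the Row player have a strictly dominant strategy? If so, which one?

A strategy is strictly dominant if it gives the Row player a strictly higher payoff than every other strategy, against every choice by the opponent.
High strictly dominates: vs High: 4 > 1; vs Medium: 5 > 3; vs Low: 6 > 4.

High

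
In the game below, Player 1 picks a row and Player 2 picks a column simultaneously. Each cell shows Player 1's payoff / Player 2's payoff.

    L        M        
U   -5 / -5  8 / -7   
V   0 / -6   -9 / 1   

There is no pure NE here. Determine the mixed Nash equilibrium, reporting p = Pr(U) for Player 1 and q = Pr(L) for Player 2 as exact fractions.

p = 7/9, q = 17/22

Each player's mixing probability is pinned down by making the *other* player indifferent.
Player 2 indifferent between L and M: p·(-5) + (1−p)·(-6) = p·(-7) + (1−p)·1 ⟹ (-6) + 1p = 1 + (-8)p ⟹ p = 7/9.
Player 1 indifferent between U and V: q·(-5) + (1−q)·8 = q·0 + (1−q)·(-9) ⟹ 8 + (-13)q = (-9) + 9q ⟹ q = 17/22.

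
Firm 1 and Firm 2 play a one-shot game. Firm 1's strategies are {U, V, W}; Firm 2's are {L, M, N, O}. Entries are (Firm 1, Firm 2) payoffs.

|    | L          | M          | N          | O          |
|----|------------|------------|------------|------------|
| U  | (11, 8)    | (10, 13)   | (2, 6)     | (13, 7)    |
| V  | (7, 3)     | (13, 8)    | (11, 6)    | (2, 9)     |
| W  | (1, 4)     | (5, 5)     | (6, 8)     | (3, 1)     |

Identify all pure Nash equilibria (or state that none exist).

There is no pure-strategy Nash equilibrium

Check mutual best responses: a cell is a NE iff neither player can gain by unilaterally deviating.
Firm 1's best responses — vs L: U (payoff 11); vs M: V (payoff 13); vs N: V (payoff 11); vs O: U (payoff 13).
Firm 2's best responses — vs U: M (payoff 13); vs V: O (payoff 9); vs W: N (payoff 8).
No cell has both players best-responding. For instance, Firm 1's best reply to M is V, but against V Firm 2 prefers O over M.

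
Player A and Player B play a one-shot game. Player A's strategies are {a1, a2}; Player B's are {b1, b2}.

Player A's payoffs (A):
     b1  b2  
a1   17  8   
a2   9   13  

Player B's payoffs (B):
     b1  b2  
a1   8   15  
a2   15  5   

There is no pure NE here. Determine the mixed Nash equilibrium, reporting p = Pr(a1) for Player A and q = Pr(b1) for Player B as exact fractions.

Each player's mixing probability is pinned down by making the *other* player indifferent.
Player B indifferent between b1 and b2: p·8 + (1−p)·15 = p·15 + (1−p)·5 ⟹ 15 + (-7)p = 5 + 10p ⟹ p = 10/17.
Player A indifferent between a1 and a2: q·17 + (1−q)·8 = q·9 + (1−q)·13 ⟹ 8 + 9q = 13 + (-4)q ⟹ q = 5/13.

p = 10/17, q = 5/13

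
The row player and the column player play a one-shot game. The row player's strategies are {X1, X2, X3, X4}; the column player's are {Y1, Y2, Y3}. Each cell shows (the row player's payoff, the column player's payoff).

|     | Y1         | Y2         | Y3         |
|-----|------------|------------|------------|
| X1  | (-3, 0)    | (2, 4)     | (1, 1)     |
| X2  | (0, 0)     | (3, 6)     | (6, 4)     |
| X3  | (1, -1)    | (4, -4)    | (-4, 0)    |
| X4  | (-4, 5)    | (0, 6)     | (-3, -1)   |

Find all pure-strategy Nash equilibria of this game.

There is no pure-strategy Nash equilibrium

Find each player's best response to every opponent strategy; NE are the intersections.
The row player's best responses — vs Y1: X3 (payoff 1); vs Y2: X3 (payoff 4); vs Y3: X2 (payoff 6).
The column player's best responses — vs X1: Y2 (payoff 4); vs X2: Y2 (payoff 6); vs X3: Y3 (payoff 0); vs X4: Y2 (payoff 6).
No cell has both players best-responding. For instance, the row player's best reply to Y2 is X3, but against X3 the column player prefers Y3 over Y2.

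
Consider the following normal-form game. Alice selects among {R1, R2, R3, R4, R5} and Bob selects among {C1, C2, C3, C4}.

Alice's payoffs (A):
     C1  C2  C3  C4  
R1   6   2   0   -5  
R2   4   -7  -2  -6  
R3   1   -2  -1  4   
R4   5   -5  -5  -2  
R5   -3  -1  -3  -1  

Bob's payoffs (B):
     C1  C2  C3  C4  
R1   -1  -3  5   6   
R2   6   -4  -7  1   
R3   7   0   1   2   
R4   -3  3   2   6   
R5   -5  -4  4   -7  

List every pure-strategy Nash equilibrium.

There is no pure-strategy Nash equilibrium

A profile is a Nash equilibrium when each player is best-responding to the other.
Alice's best responses — vs C1: R1 (payoff 6); vs C2: R1 (payoff 2); vs C3: R1 (payoff 0); vs C4: R3 (payoff 4).
Bob's best responses — vs R1: C4 (payoff 6); vs R2: C1 (payoff 6); vs R3: C1 (payoff 7); vs R4: C4 (payoff 6); vs R5: C3 (payoff 4).
No cell has both players best-responding. For instance, Alice's best reply to C2 is R1, but against R1 Bob prefers C4 over C2.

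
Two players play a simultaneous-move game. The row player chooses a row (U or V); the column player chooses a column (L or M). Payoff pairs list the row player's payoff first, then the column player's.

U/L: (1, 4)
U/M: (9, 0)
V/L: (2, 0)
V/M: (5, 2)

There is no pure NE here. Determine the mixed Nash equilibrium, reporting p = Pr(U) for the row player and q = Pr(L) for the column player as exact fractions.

p = 1/3, q = 4/5

In a mixed NE each player is indifferent between their pure strategies, so the opponent's mix sets the indifference.
The column player indifferent between L and M: p·4 + (1−p)·0 = p·0 + (1−p)·2 ⟹ 0 + 4p = 2 + (-2)p ⟹ p = 1/3.
The row player indifferent between U and V: q·1 + (1−q)·9 = q·2 + (1−q)·5 ⟹ 9 + (-8)q = 5 + (-3)q ⟹ q = 4/5.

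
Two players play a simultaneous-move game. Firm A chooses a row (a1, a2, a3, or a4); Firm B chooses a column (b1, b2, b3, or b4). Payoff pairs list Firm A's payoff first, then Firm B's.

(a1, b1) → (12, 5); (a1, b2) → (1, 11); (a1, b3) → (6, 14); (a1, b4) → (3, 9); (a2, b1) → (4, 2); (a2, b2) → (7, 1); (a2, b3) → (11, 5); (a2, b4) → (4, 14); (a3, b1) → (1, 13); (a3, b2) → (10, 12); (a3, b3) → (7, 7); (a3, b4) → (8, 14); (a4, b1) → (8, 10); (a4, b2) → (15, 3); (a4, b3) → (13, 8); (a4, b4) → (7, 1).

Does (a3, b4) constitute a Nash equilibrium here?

Yes

Holding Firm B at b4: Firm A gets 8 from a3, versus 3 from a1, 4 from a2, 7 from a4. No profitable deviation for Firm A.
Holding Firm A at a3: Firm B gets 14 from b4, versus 13 from b1, 12 from b2, 7 from b3. No profitable deviation for Firm B either.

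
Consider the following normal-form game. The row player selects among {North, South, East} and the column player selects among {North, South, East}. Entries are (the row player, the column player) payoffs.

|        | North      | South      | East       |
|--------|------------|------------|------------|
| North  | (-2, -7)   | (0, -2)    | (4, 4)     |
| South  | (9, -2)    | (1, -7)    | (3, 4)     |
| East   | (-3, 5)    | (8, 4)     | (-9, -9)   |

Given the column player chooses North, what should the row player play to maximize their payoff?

South

With the column player fixed at North, the row player's payoffs are: North → -2, South → 9, East → -3.
The maximum is 9, achieved by South.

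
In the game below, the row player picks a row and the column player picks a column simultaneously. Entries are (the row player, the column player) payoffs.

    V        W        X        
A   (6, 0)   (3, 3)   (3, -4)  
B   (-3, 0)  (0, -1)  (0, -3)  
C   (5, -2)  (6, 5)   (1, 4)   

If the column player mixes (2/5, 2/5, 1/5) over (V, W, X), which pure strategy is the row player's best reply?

Compute the row player's expected payoff from each pure strategy against the given mix.
A: (2/5)·6 + (2/5)·3 + (1/5)·3 = 21/5
B: (2/5)·(-3) + (2/5)·0 + (1/5)·0 = -6/5
C: (2/5)·5 + (2/5)·6 + (1/5)·1 = 23/5
Highest expected payoff is 23/5, from C.

C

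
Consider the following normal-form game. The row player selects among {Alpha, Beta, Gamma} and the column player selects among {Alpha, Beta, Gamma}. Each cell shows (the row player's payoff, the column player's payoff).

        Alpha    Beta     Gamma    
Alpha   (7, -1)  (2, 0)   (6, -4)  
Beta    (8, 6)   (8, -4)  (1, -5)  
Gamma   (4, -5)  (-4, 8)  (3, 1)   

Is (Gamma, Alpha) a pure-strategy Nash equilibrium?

Holding the column player at Alpha: the row player gets 4 from Gamma but could get 8 by switching to Beta. The row player has a profitable deviation.

No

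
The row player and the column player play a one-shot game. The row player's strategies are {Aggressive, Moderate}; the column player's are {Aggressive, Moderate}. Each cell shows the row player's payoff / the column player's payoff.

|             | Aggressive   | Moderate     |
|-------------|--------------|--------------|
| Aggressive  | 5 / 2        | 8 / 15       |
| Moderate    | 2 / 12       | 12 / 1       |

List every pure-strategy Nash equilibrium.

There is no pure-strategy Nash equilibrium

A profile is a Nash equilibrium when each player is best-responding to the other.
The row player's best responses — vs Aggressive: Aggressive (payoff 5); vs Moderate: Moderate (payoff 12).
The column player's best responses — vs Aggressive: Moderate (payoff 15); vs Moderate: Aggressive (payoff 12).
No cell has both players best-responding. For instance, the row player's best reply to Aggressive is Aggressive, but against Aggressive the column player prefers Moderate over Aggressive.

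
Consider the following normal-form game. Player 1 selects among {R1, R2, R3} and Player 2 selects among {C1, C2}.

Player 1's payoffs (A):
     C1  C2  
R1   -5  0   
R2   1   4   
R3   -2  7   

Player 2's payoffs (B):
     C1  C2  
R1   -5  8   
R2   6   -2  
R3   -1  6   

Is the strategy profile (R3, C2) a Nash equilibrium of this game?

Holding Player 2 at C2: Player 1 gets 7 from R3, versus 0 from R1, 4 from R2. No profitable deviation for Player 1.
Holding Player 1 at R3: Player 2 gets 6 from C2, versus -1 from C1. No profitable deviation for Player 2 either.

Yes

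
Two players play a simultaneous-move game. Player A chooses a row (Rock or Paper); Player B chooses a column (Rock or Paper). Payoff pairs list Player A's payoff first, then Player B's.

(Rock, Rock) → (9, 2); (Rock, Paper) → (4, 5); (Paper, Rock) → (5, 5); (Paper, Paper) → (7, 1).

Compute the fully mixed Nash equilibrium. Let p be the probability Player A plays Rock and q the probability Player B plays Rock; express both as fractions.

Each player's mixing probability is pinned down by making the *other* player indifferent.
Player B indifferent between Rock and Paper: p·2 + (1−p)·5 = p·5 + (1−p)·1 ⟹ 5 + (-3)p = 1 + 4p ⟹ p = 4/7.
Player A indifferent between Rock and Paper: q·9 + (1−q)·4 = q·5 + (1−q)·7 ⟹ 4 + 5q = 7 + (-2)q ⟹ q = 3/7.

p = 4/7, q = 3/7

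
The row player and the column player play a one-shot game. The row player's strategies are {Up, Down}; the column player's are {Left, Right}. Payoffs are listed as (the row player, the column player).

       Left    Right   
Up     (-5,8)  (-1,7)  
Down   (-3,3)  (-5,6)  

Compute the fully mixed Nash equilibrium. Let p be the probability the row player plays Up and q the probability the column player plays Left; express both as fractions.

p = 3/4, q = 2/3

Each player's mixing probability is pinned down by making the *other* player indifferent.
The column player indifferent between Left and Right: p·8 + (1−p)·3 = p·7 + (1−p)·6 ⟹ 3 + 5p = 6 + 1p ⟹ p = 3/4.
The row player indifferent between Up and Down: q·(-5) + (1−q)·(-1) = q·(-3) + (1−q)·(-5) ⟹ (-1) + (-4)q = (-5) + 2q ⟹ q = 2/3.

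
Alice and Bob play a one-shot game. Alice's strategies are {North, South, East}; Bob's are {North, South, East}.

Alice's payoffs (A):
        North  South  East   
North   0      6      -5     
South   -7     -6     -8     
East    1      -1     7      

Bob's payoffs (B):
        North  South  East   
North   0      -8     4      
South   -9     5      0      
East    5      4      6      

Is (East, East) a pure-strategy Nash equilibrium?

Yes

Holding Bob at East: Alice gets 7 from East, versus -5 from North, -8 from South. No profitable deviation for Alice.
Holding Alice at East: Bob gets 6 from East, versus 5 from North, 4 from South. No profitable deviation for Bob either.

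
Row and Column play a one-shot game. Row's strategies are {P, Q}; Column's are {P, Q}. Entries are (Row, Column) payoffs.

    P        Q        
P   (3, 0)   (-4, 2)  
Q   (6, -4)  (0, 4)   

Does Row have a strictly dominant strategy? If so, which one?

Q

A strategy is strictly dominant if it gives Row a strictly higher payoff than every other strategy, against every choice by the opponent.
Q strictly dominates: vs P: 6 > 3; vs Q: 0 > -4.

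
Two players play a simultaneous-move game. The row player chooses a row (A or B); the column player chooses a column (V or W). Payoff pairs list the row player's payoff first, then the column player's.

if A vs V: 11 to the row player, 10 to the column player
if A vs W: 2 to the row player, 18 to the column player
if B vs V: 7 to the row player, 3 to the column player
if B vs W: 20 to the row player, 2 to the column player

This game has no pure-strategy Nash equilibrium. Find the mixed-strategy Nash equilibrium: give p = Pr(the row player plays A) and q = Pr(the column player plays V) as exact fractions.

In a mixed NE each player is indifferent between their pure strategies, so the opponent's mix sets the indifference.
The column player indifferent between V and W: p·10 + (1−p)·3 = p·18 + (1−p)·2 ⟹ 3 + 7p = 2 + 16p ⟹ p = 1/9.
The row player indifferent between A and B: q·11 + (1−q)·2 = q·7 + (1−q)·20 ⟹ 2 + 9q = 20 + (-13)q ⟹ q = 9/11.

p = 1/9, q = 9/11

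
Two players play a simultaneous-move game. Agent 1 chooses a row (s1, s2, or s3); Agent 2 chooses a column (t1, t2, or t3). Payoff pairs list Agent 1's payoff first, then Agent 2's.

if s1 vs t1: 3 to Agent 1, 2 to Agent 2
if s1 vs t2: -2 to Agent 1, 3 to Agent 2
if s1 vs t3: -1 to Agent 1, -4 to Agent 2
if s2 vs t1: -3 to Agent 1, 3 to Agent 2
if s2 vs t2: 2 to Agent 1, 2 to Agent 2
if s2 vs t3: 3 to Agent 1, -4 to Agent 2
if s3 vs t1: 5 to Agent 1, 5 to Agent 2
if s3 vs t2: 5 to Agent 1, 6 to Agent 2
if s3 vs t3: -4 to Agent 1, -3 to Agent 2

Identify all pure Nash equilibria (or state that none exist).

(s3, t2)

A profile is a Nash equilibrium when each player is best-responding to the other.
Agent 1's best responses — vs t1: s3 (payoff 5); vs t2: s3 (payoff 5); vs t3: s2 (payoff 3).
Agent 2's best responses — vs s1: t2 (payoff 3); vs s2: t1 (payoff 3); vs s3: t2 (payoff 6).
The only mutual best response is (s3, t2); neither player gains by switching there.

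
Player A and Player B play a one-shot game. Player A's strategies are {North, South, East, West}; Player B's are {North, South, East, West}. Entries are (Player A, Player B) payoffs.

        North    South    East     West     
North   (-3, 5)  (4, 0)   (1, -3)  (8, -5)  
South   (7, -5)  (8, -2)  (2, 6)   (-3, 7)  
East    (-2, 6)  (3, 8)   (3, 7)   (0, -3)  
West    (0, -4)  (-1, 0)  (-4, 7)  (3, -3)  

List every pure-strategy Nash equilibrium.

A profile is a Nash equilibrium when each player is best-responding to the other.
Player A's best responses — vs North: South (payoff 7); vs South: South (payoff 8); vs East: East (payoff 3); vs West: North (payoff 8).
Player B's best responses — vs North: North (payoff 5); vs South: West (payoff 7); vs East: South (payoff 8); vs West: East (payoff 7).
No cell has both players best-responding. For instance, Player A's best reply to West is North, but against North Player B prefers North over West.

None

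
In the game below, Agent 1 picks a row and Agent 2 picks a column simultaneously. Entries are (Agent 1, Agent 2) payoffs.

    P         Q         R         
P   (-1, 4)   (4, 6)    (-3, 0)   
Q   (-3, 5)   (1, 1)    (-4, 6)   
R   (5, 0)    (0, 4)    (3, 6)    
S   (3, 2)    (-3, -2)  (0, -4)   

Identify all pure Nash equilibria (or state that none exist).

Find each player's best response to every opponent strategy; NE are the intersections.
Agent 1's best responses — vs P: R (payoff 5); vs Q: P (payoff 4); vs R: R (payoff 3).
Agent 2's best responses — vs P: Q (payoff 6); vs Q: R (payoff 6); vs R: R (payoff 6); vs S: P (payoff 2).
Mutual best responses occur at (P, Q) and (R, R); at each, neither player gains by switching.

(P, Q) and (R, R)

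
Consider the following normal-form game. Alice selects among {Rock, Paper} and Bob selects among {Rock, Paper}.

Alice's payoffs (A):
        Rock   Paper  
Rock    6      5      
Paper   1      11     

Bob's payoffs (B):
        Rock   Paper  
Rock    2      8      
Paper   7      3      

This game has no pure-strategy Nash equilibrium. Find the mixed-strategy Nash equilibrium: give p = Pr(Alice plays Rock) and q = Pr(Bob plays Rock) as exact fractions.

p = 2/5, q = 6/11

In a mixed NE each player is indifferent between their pure strategies, so the opponent's mix sets the indifference.
Bob indifferent between Rock and Paper: p·2 + (1−p)·7 = p·8 + (1−p)·3 ⟹ 7 + (-5)p = 3 + 5p ⟹ p = 2/5.
Alice indifferent between Rock and Paper: q·6 + (1−q)·5 = q·1 + (1−q)·11 ⟹ 5 + 1q = 11 + (-10)q ⟹ q = 6/11.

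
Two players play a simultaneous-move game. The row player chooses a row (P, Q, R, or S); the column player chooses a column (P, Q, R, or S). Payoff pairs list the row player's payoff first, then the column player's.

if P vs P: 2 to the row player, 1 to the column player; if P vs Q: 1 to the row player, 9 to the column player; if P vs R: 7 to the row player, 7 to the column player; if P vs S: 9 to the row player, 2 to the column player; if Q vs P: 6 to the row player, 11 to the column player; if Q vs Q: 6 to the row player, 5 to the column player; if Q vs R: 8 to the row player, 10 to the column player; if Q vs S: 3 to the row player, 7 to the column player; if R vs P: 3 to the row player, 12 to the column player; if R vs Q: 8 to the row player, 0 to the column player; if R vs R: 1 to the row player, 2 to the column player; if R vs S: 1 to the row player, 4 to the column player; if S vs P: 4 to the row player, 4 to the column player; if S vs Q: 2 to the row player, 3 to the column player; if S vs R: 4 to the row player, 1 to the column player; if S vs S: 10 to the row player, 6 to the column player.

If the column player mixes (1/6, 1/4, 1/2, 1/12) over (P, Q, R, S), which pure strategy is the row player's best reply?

Compute the row player's expected payoff from each pure strategy against the given mix.
P: (1/6)·2 + (1/4)·1 + (1/2)·7 + (1/12)·9 = 29/6
Q: (1/6)·6 + (1/4)·6 + (1/2)·8 + (1/12)·3 = 27/4
R: (1/6)·3 + (1/4)·8 + (1/2)·1 + (1/12)·1 = 37/12
S: (1/6)·4 + (1/4)·2 + (1/2)·4 + (1/12)·10 = 4
Highest expected payoff is 27/4, from Q.

Q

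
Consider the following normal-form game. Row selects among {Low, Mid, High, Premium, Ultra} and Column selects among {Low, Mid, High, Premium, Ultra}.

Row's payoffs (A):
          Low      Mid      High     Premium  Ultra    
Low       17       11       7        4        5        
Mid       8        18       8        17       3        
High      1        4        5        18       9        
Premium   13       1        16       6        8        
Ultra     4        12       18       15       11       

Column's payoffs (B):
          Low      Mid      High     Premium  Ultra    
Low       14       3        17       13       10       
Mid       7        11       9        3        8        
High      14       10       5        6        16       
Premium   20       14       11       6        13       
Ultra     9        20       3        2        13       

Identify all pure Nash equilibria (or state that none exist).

Find each player's best response to every opponent strategy; NE are the intersections.
Row's best responses — vs Low: Low (payoff 17); vs Mid: Mid (payoff 18); vs High: Ultra (payoff 18); vs Premium: High (payoff 18); vs Ultra: Ultra (payoff 11).
Column's best responses — vs Low: High (payoff 17); vs Mid: Mid (payoff 11); vs High: Ultra (payoff 16); vs Premium: Low (payoff 20); vs Ultra: Mid (payoff 20).
The only mutual best response is (Mid, Mid); neither player gains by switching there.

(Mid, Mid)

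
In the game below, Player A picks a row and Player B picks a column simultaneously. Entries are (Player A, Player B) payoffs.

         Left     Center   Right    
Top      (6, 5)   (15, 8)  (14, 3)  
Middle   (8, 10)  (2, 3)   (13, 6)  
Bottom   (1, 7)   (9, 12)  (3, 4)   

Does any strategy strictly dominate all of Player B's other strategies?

Check whether one of Player B's strategies beats all alternatives regardless of what the opponent does.
Left is not dominant: against Top, Center gives 8 > 5.
Center is not dominant: against Middle, Left gives 10 > 3.
Right is not dominant: against Top, Left gives 5 > 3.
No single strategy is best against every opponent action.

No strictly dominant strategy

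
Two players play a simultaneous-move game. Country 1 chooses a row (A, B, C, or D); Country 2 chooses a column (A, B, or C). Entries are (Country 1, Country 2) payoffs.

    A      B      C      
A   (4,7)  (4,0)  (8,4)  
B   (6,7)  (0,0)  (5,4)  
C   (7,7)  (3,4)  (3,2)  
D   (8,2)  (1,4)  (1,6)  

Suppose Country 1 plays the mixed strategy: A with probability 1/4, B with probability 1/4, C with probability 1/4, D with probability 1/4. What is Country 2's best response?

A

Compute Country 2's expected payoff from each pure strategy against the given mix.
A: (1/4)·7 + (1/4)·7 + (1/4)·7 + (1/4)·2 = 23/4
B: (1/4)·0 + (1/4)·0 + (1/4)·4 + (1/4)·4 = 2
C: (1/4)·4 + (1/4)·4 + (1/4)·2 + (1/4)·6 = 4
Highest expected payoff is 23/4, from A.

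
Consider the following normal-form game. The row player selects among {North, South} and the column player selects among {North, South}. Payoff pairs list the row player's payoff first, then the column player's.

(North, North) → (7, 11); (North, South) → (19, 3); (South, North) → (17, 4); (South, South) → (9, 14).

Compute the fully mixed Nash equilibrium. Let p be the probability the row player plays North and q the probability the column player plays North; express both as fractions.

p = 5/9, q = 1/2

In a mixed NE each player is indifferent between their pure strategies, so the opponent's mix sets the indifference.
The column player indifferent between North and South: p·11 + (1−p)·4 = p·3 + (1−p)·14 ⟹ 4 + 7p = 14 + (-11)p ⟹ p = 5/9.
The row player indifferent between North and South: q·7 + (1−q)·19 = q·17 + (1−q)·9 ⟹ 19 + (-12)q = 9 + 8q ⟹ q = 1/2.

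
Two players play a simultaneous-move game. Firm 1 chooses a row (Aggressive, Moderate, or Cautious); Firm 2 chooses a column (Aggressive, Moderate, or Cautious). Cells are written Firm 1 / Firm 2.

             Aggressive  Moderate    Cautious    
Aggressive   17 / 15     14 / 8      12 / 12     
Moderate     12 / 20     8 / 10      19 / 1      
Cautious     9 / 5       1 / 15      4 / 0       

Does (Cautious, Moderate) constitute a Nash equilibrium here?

No

Holding Firm 2 at Moderate: Firm 1 gets 1 from Cautious but could get 14 by switching to Aggressive. Firm 1 has a profitable deviation.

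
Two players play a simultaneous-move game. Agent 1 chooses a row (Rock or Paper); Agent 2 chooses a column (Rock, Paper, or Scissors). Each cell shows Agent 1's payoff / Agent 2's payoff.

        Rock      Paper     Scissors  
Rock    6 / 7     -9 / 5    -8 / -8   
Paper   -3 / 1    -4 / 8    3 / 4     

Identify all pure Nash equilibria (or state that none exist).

(Rock, Rock) and (Paper, Paper)

Check mutual best responses: a cell is a NE iff neither player can gain by unilaterally deviating.
Agent 1's best responses — vs Rock: Rock (payoff 6); vs Paper: Paper (payoff -4); vs Scissors: Paper (payoff 3).
Agent 2's best responses — vs Rock: Rock (payoff 7); vs Paper: Paper (payoff 8).
Mutual best responses occur at (Rock, Rock) and (Paper, Paper); at each, neither player gains by switching.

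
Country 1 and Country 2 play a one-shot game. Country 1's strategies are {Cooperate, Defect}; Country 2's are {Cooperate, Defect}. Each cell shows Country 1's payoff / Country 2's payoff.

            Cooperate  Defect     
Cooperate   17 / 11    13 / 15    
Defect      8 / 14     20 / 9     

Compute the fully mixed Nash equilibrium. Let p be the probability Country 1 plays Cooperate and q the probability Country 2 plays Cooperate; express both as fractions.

In a mixed NE each player is indifferent between their pure strategies, so the opponent's mix sets the indifference.
Country 2 indifferent between Cooperate and Defect: p·11 + (1−p)·14 = p·15 + (1−p)·9 ⟹ 14 + (-3)p = 9 + 6p ⟹ p = 5/9.
Country 1 indifferent between Cooperate and Defect: q·17 + (1−q)·13 = q·8 + (1−q)·20 ⟹ 13 + 4q = 20 + (-12)q ⟹ q = 7/16.

p = 5/9, q = 7/16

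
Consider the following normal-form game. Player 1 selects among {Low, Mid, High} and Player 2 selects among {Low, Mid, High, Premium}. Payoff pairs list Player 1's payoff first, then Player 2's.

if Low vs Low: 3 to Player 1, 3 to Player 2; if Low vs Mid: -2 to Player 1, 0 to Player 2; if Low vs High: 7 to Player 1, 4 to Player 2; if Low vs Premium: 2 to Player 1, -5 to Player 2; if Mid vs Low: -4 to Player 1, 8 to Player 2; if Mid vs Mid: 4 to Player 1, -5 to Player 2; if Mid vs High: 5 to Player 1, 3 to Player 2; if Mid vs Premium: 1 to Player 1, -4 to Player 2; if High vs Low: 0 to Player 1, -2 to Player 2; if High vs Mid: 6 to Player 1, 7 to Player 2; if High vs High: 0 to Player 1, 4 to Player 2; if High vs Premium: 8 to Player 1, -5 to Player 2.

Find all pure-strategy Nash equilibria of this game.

(Low, High) and (High, Mid)

Find each player's best response to every opponent strategy; NE are the intersections.
Player 1's best responses — vs Low: Low (payoff 3); vs Mid: High (payoff 6); vs High: Low (payoff 7); vs Premium: High (payoff 8).
Player 2's best responses — vs Low: High (payoff 4); vs Mid: Low (payoff 8); vs High: Mid (payoff 7).
Mutual best responses occur at (Low, High) and (High, Mid); at each, neither player gains by switching.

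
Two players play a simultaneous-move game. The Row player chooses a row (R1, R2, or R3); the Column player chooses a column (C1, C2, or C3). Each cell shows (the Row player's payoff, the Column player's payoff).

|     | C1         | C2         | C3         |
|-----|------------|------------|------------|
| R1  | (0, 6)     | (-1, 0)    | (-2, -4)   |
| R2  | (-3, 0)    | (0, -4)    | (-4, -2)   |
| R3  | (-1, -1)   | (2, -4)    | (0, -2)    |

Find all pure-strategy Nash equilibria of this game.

Check mutual best responses: a cell is a NE iff neither player can gain by unilaterally deviating.
The Row player's best responses — vs C1: R1 (payoff 0); vs C2: R3 (payoff 2); vs C3: R3 (payoff 0).
The Column player's best responses — vs R1: C1 (payoff 6); vs R2: C1 (payoff 0); vs R3: C1 (payoff -1).
The only mutual best response is (R1, C1); neither player gains by switching there.

(R1, C1)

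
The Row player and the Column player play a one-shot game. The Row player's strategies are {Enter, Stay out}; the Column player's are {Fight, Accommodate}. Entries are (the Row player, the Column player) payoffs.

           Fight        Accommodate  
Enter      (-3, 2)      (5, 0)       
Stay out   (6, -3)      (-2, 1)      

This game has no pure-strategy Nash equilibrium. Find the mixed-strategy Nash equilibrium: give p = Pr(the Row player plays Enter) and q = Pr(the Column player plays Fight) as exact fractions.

Each player's mixing probability is pinned down by making the *other* player indifferent.
The Column player indifferent between Fight and Accommodate: p·2 + (1−p)·(-3) = p·0 + (1−p)·1 ⟹ (-3) + 5p = 1 + (-1)p ⟹ p = 2/3.
The Row player indifferent between Enter and Stay out: q·(-3) + (1−q)·5 = q·6 + (1−q)·(-2) ⟹ 5 + (-8)q = (-2) + 8q ⟹ q = 7/16.

p = 2/3, q = 7/16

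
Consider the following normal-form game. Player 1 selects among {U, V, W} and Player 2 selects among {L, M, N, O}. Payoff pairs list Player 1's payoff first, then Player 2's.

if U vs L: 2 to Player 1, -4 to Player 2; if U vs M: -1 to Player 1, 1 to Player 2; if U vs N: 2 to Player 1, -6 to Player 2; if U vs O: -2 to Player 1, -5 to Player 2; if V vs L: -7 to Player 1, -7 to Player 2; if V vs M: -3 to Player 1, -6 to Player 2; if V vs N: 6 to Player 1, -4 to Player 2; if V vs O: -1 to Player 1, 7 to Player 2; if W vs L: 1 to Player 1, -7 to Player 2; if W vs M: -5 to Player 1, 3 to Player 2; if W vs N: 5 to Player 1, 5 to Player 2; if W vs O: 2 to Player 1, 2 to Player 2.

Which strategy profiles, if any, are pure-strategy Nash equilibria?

(U, M)

Find each player's best response to every opponent strategy; NE are the intersections.
Player 1's best responses — vs L: U (payoff 2); vs M: U (payoff -1); vs N: V (payoff 6); vs O: W (payoff 2).
Player 2's best responses — vs U: M (payoff 1); vs V: O (payoff 7); vs W: N (payoff 5).
The only mutual best response is (U, M); neither player gains by switching there.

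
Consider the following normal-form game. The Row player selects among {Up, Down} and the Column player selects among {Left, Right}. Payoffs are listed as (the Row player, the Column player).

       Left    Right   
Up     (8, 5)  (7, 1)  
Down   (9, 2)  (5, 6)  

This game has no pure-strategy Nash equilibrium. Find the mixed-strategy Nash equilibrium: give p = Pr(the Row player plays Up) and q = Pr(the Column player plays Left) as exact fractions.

p = 1/2, q = 2/3

Each player's mixing probability is pinned down by making the *other* player indifferent.
The Column player indifferent between Left and Right: p·5 + (1−p)·2 = p·1 + (1−p)·6 ⟹ 2 + 3p = 6 + (-5)p ⟹ p = 1/2.
The Row player indifferent between Up and Down: q·8 + (1−q)·7 = q·9 + (1−q)·5 ⟹ 7 + 1q = 5 + 4q ⟹ q = 2/3.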